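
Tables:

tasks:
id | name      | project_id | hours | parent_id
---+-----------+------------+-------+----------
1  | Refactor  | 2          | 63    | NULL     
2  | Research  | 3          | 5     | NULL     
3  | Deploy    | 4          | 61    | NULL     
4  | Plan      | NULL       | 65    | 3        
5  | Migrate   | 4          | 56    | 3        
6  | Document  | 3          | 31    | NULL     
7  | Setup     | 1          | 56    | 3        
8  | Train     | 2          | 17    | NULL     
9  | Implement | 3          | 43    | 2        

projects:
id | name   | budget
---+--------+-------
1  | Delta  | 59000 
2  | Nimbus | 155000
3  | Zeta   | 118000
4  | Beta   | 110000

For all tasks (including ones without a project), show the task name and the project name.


LEFT JOIN keeps every row from tasks (the left table); where project_id has no match in projects, the project columns become NULL. Walk through each task:
  - task 1 (Refactor): project_id=2 -> matches Nimbus
  - task 2 (Research): project_id=3 -> matches Zeta
  - task 3 (Deploy): project_id=4 -> matches Beta
  - task 4 (Plan): project_id=NULL, no match -> kept with NULL
  - task 5 (Migrate): project_id=4 -> matches Beta
  - task 6 (Document): project_id=3 -> matches Zeta
  - task 7 (Setup): project_id=1 -> matches Delta
  - task 8 (Train): project_id=2 -> matches Nimbus
  - task 9 (Implement): project_id=3 -> matches Zeta
All 9 rows appear; 1 has NULL project.

SQL:
SELECT a.name, b.name AS project
FROM tasks a
LEFT JOIN projects b ON a.project_id = b.id

Result:
name      | project
----------+--------
Refactor  | Nimbus 
Research  | Zeta   
Deploy    | Beta   
Plan      | NULL   
Migrate   | Beta   
Document  | Zeta   
Setup     | Delta  
Train     | Nimbus 
Implement | Zeta   


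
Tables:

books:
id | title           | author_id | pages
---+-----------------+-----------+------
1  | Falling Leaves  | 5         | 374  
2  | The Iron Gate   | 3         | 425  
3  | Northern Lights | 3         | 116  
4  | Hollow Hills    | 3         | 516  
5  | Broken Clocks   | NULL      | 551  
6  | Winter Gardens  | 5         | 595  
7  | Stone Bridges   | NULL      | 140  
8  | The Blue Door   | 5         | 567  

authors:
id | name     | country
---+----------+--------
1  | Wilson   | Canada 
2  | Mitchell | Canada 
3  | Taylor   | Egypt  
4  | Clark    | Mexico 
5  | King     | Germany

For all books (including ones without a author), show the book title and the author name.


LEFT JOIN keeps every row from books (the left table); where author_id has no match in authors, the author columns become NULL. Walk through each book:
  - book 1 (Falling Leaves): author_id=5 -> matches King
  - book 2 (The Iron Gate): author_id=3 -> matches Taylor
  - book 3 (Northern Lights): author_id=3 -> matches Taylor
  - book 4 (Hollow Hills): author_id=3 -> matches Taylor
  - book 5 (Broken Clocks): author_id=NULL, no match -> kept with NULL
  - book 6 (Winter Gardens): author_id=5 -> matches King
  - book 7 (Stone Bridges): author_id=NULL, no match -> kept with NULL
  - book 8 (The Blue Door): author_id=5 -> matches King
All 8 rows appear; 2 have NULL author.

SQL:
SELECT a.title, b.name AS author
FROM books a
LEFT JOIN authors b ON a.author_id = b.id

Result:
title           | author
----------------+-------
Falling Leaves  | King  
The Iron Gate   | Taylor
Northern Lights | Taylor
Hollow Hills    | Taylor
Broken Clocks   | NULL  
Winter Gardens  | King  
Stone Bridges   | NULL  
The Blue Door   | King  


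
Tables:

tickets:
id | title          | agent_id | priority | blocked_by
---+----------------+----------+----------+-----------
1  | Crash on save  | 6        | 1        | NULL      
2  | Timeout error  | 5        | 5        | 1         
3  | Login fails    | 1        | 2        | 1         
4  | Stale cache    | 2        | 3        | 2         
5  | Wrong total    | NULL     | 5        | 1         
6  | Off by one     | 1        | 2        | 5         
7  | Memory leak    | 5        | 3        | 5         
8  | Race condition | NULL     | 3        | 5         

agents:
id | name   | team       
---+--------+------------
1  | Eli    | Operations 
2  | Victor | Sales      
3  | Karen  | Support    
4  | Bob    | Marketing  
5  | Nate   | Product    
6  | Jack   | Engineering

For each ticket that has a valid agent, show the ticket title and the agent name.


INNER JOIN keeps only tickets rows whose agent_id matches an id in agents. Walk through each ticket:
  - ticket 1 (Crash on save): agent_id=6 -> matches Jack
  - ticket 2 (Timeout error): agent_id=5 -> matches Nate
  - ticket 3 (Login fails): agent_id=1 -> matches Eli
  - ticket 4 (Stale cache): agent_id=2 -> matches Victor
  - ticket 5 (Wrong total): agent_id=NULL, no match -> dropped
  - ticket 6 (Off by one): agent_id=1 -> matches Eli
  - ticket 7 (Memory leak): agent_id=5 -> matches Nate
  - ticket 8 (Race condition): agent_id=NULL, no match -> dropped
So 2 of 8 rows are dropped.

SQL:
SELECT a.title, b.name AS agent
FROM tickets a
INNER JOIN agents b ON a.agent_id = b.id

Result:
title         | agent 
--------------+-------
Crash on save | Jack  
Timeout error | Nate  
Login fails   | Eli   
Stale cache   | Victor
Off by one    | Eli   
Memory leak   | Nate  


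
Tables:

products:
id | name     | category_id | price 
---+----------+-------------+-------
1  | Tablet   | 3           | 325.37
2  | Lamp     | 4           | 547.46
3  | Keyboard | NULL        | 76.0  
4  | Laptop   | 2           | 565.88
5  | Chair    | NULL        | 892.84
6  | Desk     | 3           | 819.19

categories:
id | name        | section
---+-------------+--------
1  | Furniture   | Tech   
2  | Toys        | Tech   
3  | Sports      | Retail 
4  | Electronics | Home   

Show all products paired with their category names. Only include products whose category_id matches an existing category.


INNER JOIN keeps only products rows whose category_id matches an id in categories. Walk through each product:
  - product 1 (Tablet): category_id=3 -> matches Sports
  - product 2 (Lamp): category_id=4 -> matches Electronics
  - product 3 (Keyboard): category_id=NULL, no match -> dropped
  - product 4 (Laptop): category_id=2 -> matches Toys
  - product 5 (Chair): category_id=NULL, no match -> dropped
  - product 6 (Desk): category_id=3 -> matches Sports
So 2 of 6 rows are dropped.

SQL:
SELECT a.name, b.name AS category
FROM products a
INNER JOIN categories b ON a.category_id = b.id

Result:
name   | category   
-------+------------
Tablet | Sports     
Lamp   | Electronics
Laptop | Toys       
Desk   | Sports     


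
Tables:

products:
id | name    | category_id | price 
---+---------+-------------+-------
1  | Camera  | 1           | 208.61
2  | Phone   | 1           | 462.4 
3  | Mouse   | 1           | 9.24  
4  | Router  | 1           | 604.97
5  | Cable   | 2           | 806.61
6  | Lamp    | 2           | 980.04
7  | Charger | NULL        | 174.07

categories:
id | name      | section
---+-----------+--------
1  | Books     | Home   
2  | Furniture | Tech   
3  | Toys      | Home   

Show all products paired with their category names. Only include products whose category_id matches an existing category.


INNER JOIN keeps only products rows whose category_id matches an id in categories. Walk through each product:
  - product 1 (Camera): category_id=1 -> matches Books
  - product 2 (Phone): category_id=1 -> matches Books
  - product 3 (Mouse): category_id=1 -> matches Books
  - product 4 (Router): category_id=1 -> matches Books
  - product 5 (Cable): category_id=2 -> matches Furniture
  - product 6 (Lamp): category_id=2 -> matches Furniture
  - product 7 (Charger): category_id=NULL, no match -> dropped
So 1 of 7 rows is dropped.

SQL:
SELECT a.name, b.name AS category
FROM products a
INNER JOIN categories b ON a.category_id = b.id

Result:
name   | category 
-------+----------
Camera | Books    
Phone  | Books    
Mouse  | Books    
Router | Books    
Cable  | Furniture
Lamp   | Furniture


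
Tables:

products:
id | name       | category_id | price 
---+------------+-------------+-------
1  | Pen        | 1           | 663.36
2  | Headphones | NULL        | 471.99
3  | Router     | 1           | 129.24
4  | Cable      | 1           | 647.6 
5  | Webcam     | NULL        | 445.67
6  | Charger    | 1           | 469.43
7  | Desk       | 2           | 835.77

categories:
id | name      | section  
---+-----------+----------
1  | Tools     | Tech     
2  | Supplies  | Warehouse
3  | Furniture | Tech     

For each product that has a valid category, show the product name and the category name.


INNER JOIN keeps only products rows whose category_id matches an id in categories. Walk through each product:
  - product 1 (Pen): category_id=1 -> matches Tools
  - product 2 (Headphones): category_id=NULL, no match -> dropped
  - product 3 (Router): category_id=1 -> matches Tools
  - product 4 (Cable): category_id=1 -> matches Tools
  - product 5 (Webcam): category_id=NULL, no match -> dropped
  - product 6 (Charger): category_id=1 -> matches Tools
  - product 7 (Desk): category_id=2 -> matches Supplies
So 2 of 7 rows are dropped.

SQL:
SELECT a.name, b.name AS category
FROM products a
INNER JOIN categories b ON a.category_id = b.id

Result:
name    | category
--------+---------
Pen     | Tools   
Router  | Tools   
Cable   | Tools   
Charger | Tools   
Desk    | Supplies


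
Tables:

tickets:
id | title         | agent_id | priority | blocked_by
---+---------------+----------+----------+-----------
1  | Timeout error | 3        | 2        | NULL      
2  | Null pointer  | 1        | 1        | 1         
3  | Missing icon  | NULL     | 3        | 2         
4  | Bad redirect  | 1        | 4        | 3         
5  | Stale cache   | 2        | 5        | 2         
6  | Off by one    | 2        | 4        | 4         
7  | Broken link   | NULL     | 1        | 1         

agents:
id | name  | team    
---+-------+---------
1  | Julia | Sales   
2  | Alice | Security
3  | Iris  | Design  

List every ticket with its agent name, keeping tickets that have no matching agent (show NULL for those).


LEFT JOIN keeps every row from tickets (the left table); where agent_id has no match in agents, the agent columns become NULL. Walk through each ticket:
  - ticket 1 (Timeout error): agent_id=3 -> matches Iris
  - ticket 2 (Null pointer): agent_id=1 -> matches Julia
  - ticket 3 (Missing icon): agent_id=NULL, no match -> kept with NULL
  - ticket 4 (Bad redirect): agent_id=1 -> matches Julia
  - ticket 5 (Stale cache): agent_id=2 -> matches Alice
  - ticket 6 (Off by one): agent_id=2 -> matches Alice
  - ticket 7 (Broken link): agent_id=NULL, no match -> kept with NULL
All 7 rows appear; 2 have NULL agent.

SQL:
SELECT a.title, b.name AS agent
FROM tickets a
LEFT JOIN agents b ON a.agent_id = b.id

Result:
title         | agent
--------------+------
Timeout error | Iris 
Null pointer  | Julia
Missing icon  | NULL 
Bad redirect  | Julia
Stale cache   | Alice
Off by one    | Alice
Broken link   | NULL 


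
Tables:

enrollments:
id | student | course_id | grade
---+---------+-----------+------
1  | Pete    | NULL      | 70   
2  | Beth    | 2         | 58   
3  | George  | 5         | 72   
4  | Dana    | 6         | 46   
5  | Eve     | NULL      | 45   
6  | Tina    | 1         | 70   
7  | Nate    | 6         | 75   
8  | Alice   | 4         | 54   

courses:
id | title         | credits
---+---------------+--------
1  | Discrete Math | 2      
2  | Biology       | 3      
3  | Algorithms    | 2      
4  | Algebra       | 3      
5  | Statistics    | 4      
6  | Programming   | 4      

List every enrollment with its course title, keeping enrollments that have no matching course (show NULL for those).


LEFT JOIN keeps every row from enrollments (the left table); where course_id has no match in courses, the course columns become NULL. Walk through each enrollment:
  - enrollment 1 (Pete): course_id=NULL, no match -> kept with NULL
  - enrollment 2 (Beth): course_id=2 -> matches Biology
  - enrollment 3 (George): course_id=5 -> matches Statistics
  - enrollment 4 (Dana): course_id=6 -> matches Programming
  - enrollment 5 (Eve): course_id=NULL, no match -> kept with NULL
  - enrollment 6 (Tina): course_id=1 -> matches Discrete Math
  - enrollment 7 (Nate): course_id=6 -> matches Programming
  - enrollment 8 (Alice): course_id=4 -> matches Algebra
All 8 rows appear; 2 have NULL course.

SQL:
SELECT a.student, b.title AS course
FROM enrollments a
LEFT JOIN courses b ON a.course_id = b.id

Result:
student | course       
--------+--------------
Pete    | NULL         
Beth    | Biology      
George  | Statistics   
Dana    | Programming  
Eve     | NULL         
Tina    | Discrete Math
Nate    | Programming  
Alice   | Algebra      


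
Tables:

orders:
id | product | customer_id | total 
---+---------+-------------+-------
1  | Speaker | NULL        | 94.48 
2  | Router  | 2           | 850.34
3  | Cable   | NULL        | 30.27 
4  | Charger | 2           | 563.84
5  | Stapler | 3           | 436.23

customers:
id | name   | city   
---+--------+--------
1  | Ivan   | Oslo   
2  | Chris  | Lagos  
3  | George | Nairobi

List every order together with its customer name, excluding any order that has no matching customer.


INNER JOIN keeps only orders rows whose customer_id matches an id in customers. Walk through each order:
  - order 1 (Speaker): customer_id=NULL, no match -> dropped
  - order 2 (Router): customer_id=2 -> matches Chris
  - order 3 (Cable): customer_id=NULL, no match -> dropped
  - order 4 (Charger): customer_id=2 -> matches Chris
  - order 5 (Stapler): customer_id=3 -> matches George
So 2 of 5 rows are dropped.

SQL:
SELECT a.product, b.name AS customer
FROM orders a
INNER JOIN customers b ON a.customer_id = b.id

Result:
product | customer
--------+---------
Router  | Chris   
Charger | Chris   
Stapler | George  


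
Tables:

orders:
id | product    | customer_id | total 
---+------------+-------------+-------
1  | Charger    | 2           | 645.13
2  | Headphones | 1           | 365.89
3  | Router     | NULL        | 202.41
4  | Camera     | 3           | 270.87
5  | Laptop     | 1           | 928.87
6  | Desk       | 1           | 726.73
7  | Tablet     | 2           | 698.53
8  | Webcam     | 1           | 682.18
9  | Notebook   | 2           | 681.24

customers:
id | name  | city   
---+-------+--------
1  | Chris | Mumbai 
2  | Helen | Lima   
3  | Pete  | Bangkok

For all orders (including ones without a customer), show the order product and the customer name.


LEFT JOIN keeps every row from orders (the left table); where customer_id has no match in customers, the customer columns become NULL. Walk through each order:
  - order 1 (Charger): customer_id=2 -> matches Helen
  - order 2 (Headphones): customer_id=1 -> matches Chris
  - order 3 (Router): customer_id=NULL, no match -> kept with NULL
  - order 4 (Camera): customer_id=3 -> matches Pete
  - order 5 (Laptop): customer_id=1 -> matches Chris
  - order 6 (Desk): customer_id=1 -> matches Chris
  - order 7 (Tablet): customer_id=2 -> matches Helen
  - order 8 (Webcam): customer_id=1 -> matches Chris
  - order 9 (Notebook): customer_id=2 -> matches Helen
All 9 rows appear; 1 has NULL customer.

SQL:
SELECT a.product, b.name AS customer
FROM orders a
LEFT JOIN customers b ON a.customer_id = b.id

Result:
product    | customer
-----------+---------
Charger    | Helen   
Headphones | Chris   
Router     | NULL    
Camera     | Pete    
Laptop     | Chris   
Desk       | Chris   
Tablet     | Helen   
Webcam     | Chris   
Notebook   | Helen   


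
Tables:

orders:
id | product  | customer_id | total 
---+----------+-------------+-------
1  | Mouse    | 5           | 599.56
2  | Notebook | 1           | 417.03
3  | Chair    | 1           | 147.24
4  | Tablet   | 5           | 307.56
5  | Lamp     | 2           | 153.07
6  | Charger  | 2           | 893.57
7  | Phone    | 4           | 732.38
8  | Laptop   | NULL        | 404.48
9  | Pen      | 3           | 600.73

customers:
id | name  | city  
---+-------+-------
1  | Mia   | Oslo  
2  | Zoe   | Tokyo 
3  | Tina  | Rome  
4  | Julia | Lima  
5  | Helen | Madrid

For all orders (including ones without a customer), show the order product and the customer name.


LEFT JOIN keeps every row from orders (the left table); where customer_id has no match in customers, the customer columns become NULL. Walk through each order:
  - order 1 (Mouse): customer_id=5 -> matches Helen
  - order 2 (Notebook): customer_id=1 -> matches Mia
  - order 3 (Chair): customer_id=1 -> matches Mia
  - order 4 (Tablet): customer_id=5 -> matches Helen
  - order 5 (Lamp): customer_id=2 -> matches Zoe
  - order 6 (Charger): customer_id=2 -> matches Zoe
  - order 7 (Phone): customer_id=4 -> matches Julia
  - order 8 (Laptop): customer_id=NULL, no match -> kept with NULL
  - order 9 (Pen): customer_id=3 -> matches Tina
All 9 rows appear; 1 has NULL customer.

SQL:
SELECT a.product, b.name AS customer
FROM orders a
LEFT JOIN customers b ON a.customer_id = b.id

Result:
product  | customer
---------+---------
Mouse    | Helen   
Notebook | Mia     
Chair    | Mia     
Tablet   | Helen   
Lamp     | Zoe     
Charger  | Zoe     
Phone    | Julia   
Laptop   | NULL    
Pen      | Tina    


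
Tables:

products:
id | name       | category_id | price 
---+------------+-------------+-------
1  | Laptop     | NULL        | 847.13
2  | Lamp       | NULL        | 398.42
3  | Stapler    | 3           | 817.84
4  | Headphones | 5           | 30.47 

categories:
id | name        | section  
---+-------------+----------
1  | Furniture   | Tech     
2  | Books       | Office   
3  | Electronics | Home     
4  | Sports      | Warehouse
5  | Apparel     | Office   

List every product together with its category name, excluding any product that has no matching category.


INNER JOIN keeps only products rows whose category_id matches an id in categories. Walk through each product:
  - product 1 (Laptop): category_id=NULL, no match -> dropped
  - product 2 (Lamp): category_id=NULL, no match -> dropped
  - product 3 (Stapler): category_id=3 -> matches Electronics
  - product 4 (Headphones): category_id=5 -> matches Apparel
So 2 of 4 rows are dropped.

SQL:
SELECT a.name, b.name AS category
FROM products a
INNER JOIN categories b ON a.category_id = b.id

Result:
name       | category   
-----------+------------
Stapler    | Electronics
Headphones | Apparel    


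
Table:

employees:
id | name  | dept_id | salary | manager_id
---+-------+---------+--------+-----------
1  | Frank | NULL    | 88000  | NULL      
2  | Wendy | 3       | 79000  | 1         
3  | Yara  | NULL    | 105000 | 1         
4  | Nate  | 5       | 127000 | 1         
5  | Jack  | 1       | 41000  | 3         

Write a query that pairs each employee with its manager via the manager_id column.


This is a self-join: employees is joined to a second copy of itself, matching each row's manager_id to another row's id. Use LEFT JOIN so rows with manager_id=NULL are kept.
  - employee 1 (Frank): manager_id=NULL -> NULL
  - employee 2 (Wendy): manager_id=1 -> Frank
  - employee 3 (Yara): manager_id=1 -> Frank
  - employee 4 (Nate): manager_id=1 -> Frank
  - employee 5 (Jack): manager_id=3 -> Yara

SQL:
SELECT a.name AS item, b.name AS manager
FROM employees a
LEFT JOIN employees b ON a.manager_id = b.id

Result:
item  | manager
------+--------
Frank | NULL   
Wendy | Frank  
Yara  | Frank  
Nate  | Frank  
Jack  | Yara   


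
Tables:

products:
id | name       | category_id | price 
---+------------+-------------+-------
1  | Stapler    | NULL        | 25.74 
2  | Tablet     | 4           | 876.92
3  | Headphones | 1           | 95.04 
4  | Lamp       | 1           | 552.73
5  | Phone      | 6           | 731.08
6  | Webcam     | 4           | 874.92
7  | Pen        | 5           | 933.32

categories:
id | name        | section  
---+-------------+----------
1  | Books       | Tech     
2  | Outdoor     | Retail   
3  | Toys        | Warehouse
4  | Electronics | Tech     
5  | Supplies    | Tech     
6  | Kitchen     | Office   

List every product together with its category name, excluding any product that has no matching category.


INNER JOIN keeps only products rows whose category_id matches an id in categories. Walk through each product:
  - product 1 (Stapler): category_id=NULL, no match -> dropped
  - product 2 (Tablet): category_id=4 -> matches Electronics
  - product 3 (Headphones): category_id=1 -> matches Books
  - product 4 (Lamp): category_id=1 -> matches Books
  - product 5 (Phone): category_id=6 -> matches Kitchen
  - product 6 (Webcam): category_id=4 -> matches Electronics
  - product 7 (Pen): category_id=5 -> matches Supplies
So 1 of 7 rows is dropped.

SQL:
SELECT a.name, b.name AS category
FROM products a
INNER JOIN categories b ON a.category_id = b.id

Result:
name       | category   
-----------+------------
Tablet     | Electronics
Headphones | Books      
Lamp       | Books      
Phone      | Kitchen    
Webcam     | Electronics
Pen        | Supplies   


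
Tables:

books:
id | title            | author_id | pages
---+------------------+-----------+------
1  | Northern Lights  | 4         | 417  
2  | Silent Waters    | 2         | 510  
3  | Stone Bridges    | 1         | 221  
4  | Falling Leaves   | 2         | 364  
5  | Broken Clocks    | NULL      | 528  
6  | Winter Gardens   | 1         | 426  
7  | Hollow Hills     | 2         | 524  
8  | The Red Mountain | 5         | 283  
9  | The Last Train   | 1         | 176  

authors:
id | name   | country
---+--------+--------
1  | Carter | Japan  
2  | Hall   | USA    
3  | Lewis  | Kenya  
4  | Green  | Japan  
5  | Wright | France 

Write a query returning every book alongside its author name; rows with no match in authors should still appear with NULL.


LEFT JOIN keeps every row from books (the left table); where author_id has no match in authors, the author columns become NULL. Walk through each book:
  - book 1 (Northern Lights): author_id=4 -> matches Green
  - book 2 (Silent Waters): author_id=2 -> matches Hall
  - book 3 (Stone Bridges): author_id=1 -> matches Carter
  - book 4 (Falling Leaves): author_id=2 -> matches Hall
  - book 5 (Broken Clocks): author_id=NULL, no match -> kept with NULL
  - book 6 (Winter Gardens): author_id=1 -> matches Carter
  - book 7 (Hollow Hills): author_id=2 -> matches Hall
  - book 8 (The Red Mountain): author_id=5 -> matches Wright
  - book 9 (The Last Train): author_id=1 -> matches Carter
All 9 rows appear; 1 has NULL author.

SQL:
SELECT a.title, b.name AS author
FROM books a
LEFT JOIN authors b ON a.author_id = b.id

Result:
title            | author
-----------------+-------
Northern Lights  | Green 
Silent Waters    | Hall  
Stone Bridges    | Carter
Falling Leaves   | Hall  
Broken Clocks    | NULL  
Winter Gardens   | Carter
Hollow Hills     | Hall  
The Red Mountain | Wright
The Last Train   | Carter


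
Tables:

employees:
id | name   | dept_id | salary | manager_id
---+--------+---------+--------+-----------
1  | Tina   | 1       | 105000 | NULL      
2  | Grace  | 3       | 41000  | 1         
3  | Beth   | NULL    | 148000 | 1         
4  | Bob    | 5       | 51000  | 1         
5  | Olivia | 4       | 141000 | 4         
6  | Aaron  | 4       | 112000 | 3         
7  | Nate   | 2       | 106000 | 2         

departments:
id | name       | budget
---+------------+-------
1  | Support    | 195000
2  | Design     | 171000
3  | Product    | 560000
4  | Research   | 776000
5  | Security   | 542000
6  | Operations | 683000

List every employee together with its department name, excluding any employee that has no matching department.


INNER JOIN keeps only employees rows whose dept_id matches an id in departments. Walk through each employee:
  - employee 1 (Tina): dept_id=1 -> matches Support
  - employee 2 (Grace): dept_id=3 -> matches Product
  - employee 3 (Beth): dept_id=NULL, no match -> dropped
  - employee 4 (Bob): dept_id=5 -> matches Security
  - employee 5 (Olivia): dept_id=4 -> matches Research
  - employee 6 (Aaron): dept_id=4 -> matches Research
  - employee 7 (Nate): dept_id=2 -> matches Design
So 1 of 7 rows is dropped.

SQL:
SELECT a.name, b.name AS department
FROM employees a
INNER JOIN departments b ON a.dept_id = b.id

Result:
name   | department
-------+-----------
Tina   | Support   
Grace  | Product   
Bob    | Security  
Olivia | Research  
Aaron  | Research  
Nate   | Design    


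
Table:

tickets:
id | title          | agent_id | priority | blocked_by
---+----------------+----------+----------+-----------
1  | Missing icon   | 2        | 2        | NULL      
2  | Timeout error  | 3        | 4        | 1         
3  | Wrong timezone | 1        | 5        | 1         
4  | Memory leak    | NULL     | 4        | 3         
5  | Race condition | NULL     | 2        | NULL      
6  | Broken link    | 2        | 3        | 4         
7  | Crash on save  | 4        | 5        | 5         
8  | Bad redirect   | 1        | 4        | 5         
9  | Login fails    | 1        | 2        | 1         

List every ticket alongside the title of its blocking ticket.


This is a self-join: tickets is joined to a second copy of itself, matching each row's blocked_by to another row's id. Use LEFT JOIN so rows with blocked_by=NULL are kept.
  - ticket 1 (Missing icon): blocked_by=NULL -> NULL
  - ticket 2 (Timeout error): blocked_by=1 -> Missing icon
  - ticket 3 (Wrong timezone): blocked_by=1 -> Missing icon
  - ticket 4 (Memory leak): blocked_by=3 -> Wrong timezone
  - ticket 5 (Race condition): blocked_by=NULL -> NULL
  - ticket 6 (Broken link): blocked_by=4 -> Memory leak
  - ticket 7 (Crash on save): blocked_by=5 -> Race condition
  - ticket 8 (Bad redirect): blocked_by=5 -> Race condition
  - ticket 9 (Login fails): blocked_by=1 -> Missing icon

SQL:
SELECT a.title AS item, b.title AS blocked_by
FROM tickets a
LEFT JOIN tickets b ON a.blocked_by = b.id

Result:
item           | blocked_by    
---------------+---------------
Missing icon   | NULL          
Timeout error  | Missing icon  
Wrong timezone | Missing icon  
Memory leak    | Wrong timezone
Race condition | NULL          
Broken link    | Memory leak   
Crash on save  | Race condition
Bad redirect   | Race condition
Login fails    | Missing icon  


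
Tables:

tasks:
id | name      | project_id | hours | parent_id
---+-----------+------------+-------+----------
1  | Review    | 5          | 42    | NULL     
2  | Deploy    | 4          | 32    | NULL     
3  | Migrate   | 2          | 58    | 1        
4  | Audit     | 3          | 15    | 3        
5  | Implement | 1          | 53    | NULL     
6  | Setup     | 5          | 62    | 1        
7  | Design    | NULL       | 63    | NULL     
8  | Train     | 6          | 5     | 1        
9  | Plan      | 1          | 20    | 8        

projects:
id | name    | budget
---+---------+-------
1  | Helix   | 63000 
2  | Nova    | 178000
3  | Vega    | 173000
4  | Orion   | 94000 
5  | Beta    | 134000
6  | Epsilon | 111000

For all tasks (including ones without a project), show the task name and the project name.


LEFT JOIN keeps every row from tasks (the left table); where project_id has no match in projects, the project columns become NULL. Walk through each task:
  - task 1 (Review): project_id=5 -> matches Beta
  - task 2 (Deploy): project_id=4 -> matches Orion
  - task 3 (Migrate): project_id=2 -> matches Nova
  - task 4 (Audit): project_id=3 -> matches Vega
  - task 5 (Implement): project_id=1 -> matches Helix
  - task 6 (Setup): project_id=5 -> matches Beta
  - task 7 (Design): project_id=NULL, no match -> kept with NULL
  - task 8 (Train): project_id=6 -> matches Epsilon
  - task 9 (Plan): project_id=1 -> matches Helix
All 9 rows appear; 1 has NULL project.

SQL:
SELECT a.name, b.name AS project
FROM tasks a
LEFT JOIN projects b ON a.project_id = b.id

Result:
name      | project
----------+--------
Review    | Beta   
Deploy    | Orion  
Migrate   | Nova   
Audit     | Vega   
Implement | Helix  
Setup     | Beta   
Design    | NULL   
Train     | Epsilon
Plan      | Helix  


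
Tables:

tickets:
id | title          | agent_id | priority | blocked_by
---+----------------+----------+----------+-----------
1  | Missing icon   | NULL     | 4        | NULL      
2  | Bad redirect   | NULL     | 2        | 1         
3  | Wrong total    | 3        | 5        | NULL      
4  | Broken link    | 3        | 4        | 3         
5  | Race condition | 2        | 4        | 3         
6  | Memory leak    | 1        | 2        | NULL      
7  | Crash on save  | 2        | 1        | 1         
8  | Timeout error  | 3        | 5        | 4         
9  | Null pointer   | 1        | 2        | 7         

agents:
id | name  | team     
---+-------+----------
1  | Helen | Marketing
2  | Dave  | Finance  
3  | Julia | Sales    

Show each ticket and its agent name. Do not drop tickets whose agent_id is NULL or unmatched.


LEFT JOIN keeps every row from tickets (the left table); where agent_id has no match in agents, the agent columns become NULL. Walk through each ticket:
  - ticket 1 (Missing icon): agent_id=NULL, no match -> kept with NULL
  - ticket 2 (Bad redirect): agent_id=NULL, no match -> kept with NULL
  - ticket 3 (Wrong total): agent_id=3 -> matches Julia
  - ticket 4 (Broken link): agent_id=3 -> matches Julia
  - ticket 5 (Race condition): agent_id=2 -> matches Dave
  - ticket 6 (Memory leak): agent_id=1 -> matches Helen
  - ticket 7 (Crash on save): agent_id=2 -> matches Dave
  - ticket 8 (Timeout error): agent_id=3 -> matches Julia
  - ticket 9 (Null pointer): agent_id=1 -> matches Helen
All 9 rows appear; 2 have NULL agent.

SQL:
SELECT a.title, b.name AS agent
FROM tickets a
LEFT JOIN agents b ON a.agent_id = b.id

Result:
title          | agent
---------------+------
Missing icon   | NULL 
Bad redirect   | NULL 
Wrong total    | Julia
Broken link    | Julia
Race condition | Dave 
Memory leak    | Helen
Crash on save  | Dave 
Timeout error  | Julia
Null pointer   | Helen


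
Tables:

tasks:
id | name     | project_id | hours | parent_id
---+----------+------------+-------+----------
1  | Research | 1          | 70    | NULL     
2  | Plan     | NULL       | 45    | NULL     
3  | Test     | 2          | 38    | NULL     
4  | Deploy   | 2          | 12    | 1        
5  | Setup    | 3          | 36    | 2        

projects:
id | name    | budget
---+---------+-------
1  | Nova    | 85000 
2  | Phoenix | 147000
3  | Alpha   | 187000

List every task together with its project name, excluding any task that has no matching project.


INNER JOIN keeps only tasks rows whose project_id matches an id in projects. Walk through each task:
  - task 1 (Research): project_id=1 -> matches Nova
  - task 2 (Plan): project_id=NULL, no match -> dropped
  - task 3 (Test): project_id=2 -> matches Phoenix
  - task 4 (Deploy): project_id=2 -> matches Phoenix
  - task 5 (Setup): project_id=3 -> matches Alpha
So 1 of 5 rows is dropped.

SQL:
SELECT a.name, b.name AS project
FROM tasks a
INNER JOIN projects b ON a.project_id = b.id

Result:
name     | project
---------+--------
Research | Nova   
Test     | Phoenix
Deploy   | Phoenix
Setup    | Alpha  


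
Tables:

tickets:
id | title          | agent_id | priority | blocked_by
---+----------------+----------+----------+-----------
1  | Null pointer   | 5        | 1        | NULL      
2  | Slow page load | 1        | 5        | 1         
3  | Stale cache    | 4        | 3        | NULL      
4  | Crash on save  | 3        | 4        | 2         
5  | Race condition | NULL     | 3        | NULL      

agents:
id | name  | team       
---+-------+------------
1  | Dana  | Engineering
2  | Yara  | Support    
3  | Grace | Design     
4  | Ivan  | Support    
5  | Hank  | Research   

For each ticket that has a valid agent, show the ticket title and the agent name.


INNER JOIN keeps only tickets rows whose agent_id matches an id in agents. Walk through each ticket:
  - ticket 1 (Null pointer): agent_id=5 -> matches Hank
  - ticket 2 (Slow page load): agent_id=1 -> matches Dana
  - ticket 3 (Stale cache): agent_id=4 -> matches Ivan
  - ticket 4 (Crash on save): agent_id=3 -> matches Grace
  - ticket 5 (Race condition): agent_id=NULL, no match -> dropped
So 1 of 5 rows is dropped.

SQL:
SELECT a.title, b.name AS agent
FROM tickets a
INNER JOIN agents b ON a.agent_id = b.id

Result:
title          | agent
---------------+------
Null pointer   | Hank 
Slow page load | Dana 
Stale cache    | Ivan 
Crash on save  | Grace


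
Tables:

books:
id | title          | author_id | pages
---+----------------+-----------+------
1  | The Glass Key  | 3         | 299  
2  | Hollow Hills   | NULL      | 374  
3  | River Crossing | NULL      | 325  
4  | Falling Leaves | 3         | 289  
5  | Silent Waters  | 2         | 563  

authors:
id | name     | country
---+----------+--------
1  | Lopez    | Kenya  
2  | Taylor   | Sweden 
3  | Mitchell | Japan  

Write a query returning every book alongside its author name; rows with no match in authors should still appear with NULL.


LEFT JOIN keeps every row from books (the left table); where author_id has no match in authors, the author columns become NULL. Walk through each book:
  - book 1 (The Glass Key): author_id=3 -> matches Mitchell
  - book 2 (Hollow Hills): author_id=NULL, no match -> kept with NULL
  - book 3 (River Crossing): author_id=NULL, no match -> kept with NULL
  - book 4 (Falling Leaves): author_id=3 -> matches Mitchell
  - book 5 (Silent Waters): author_id=2 -> matches Taylor
All 5 rows appear; 2 have NULL author.

SQL:
SELECT a.title, b.name AS author
FROM books a
LEFT JOIN authors b ON a.author_id = b.id

Result:
title          | author  
---------------+---------
The Glass Key  | Mitchell
Hollow Hills   | NULL    
River Crossing | NULL    
Falling Leaves | Mitchell
Silent Waters  | Taylor  


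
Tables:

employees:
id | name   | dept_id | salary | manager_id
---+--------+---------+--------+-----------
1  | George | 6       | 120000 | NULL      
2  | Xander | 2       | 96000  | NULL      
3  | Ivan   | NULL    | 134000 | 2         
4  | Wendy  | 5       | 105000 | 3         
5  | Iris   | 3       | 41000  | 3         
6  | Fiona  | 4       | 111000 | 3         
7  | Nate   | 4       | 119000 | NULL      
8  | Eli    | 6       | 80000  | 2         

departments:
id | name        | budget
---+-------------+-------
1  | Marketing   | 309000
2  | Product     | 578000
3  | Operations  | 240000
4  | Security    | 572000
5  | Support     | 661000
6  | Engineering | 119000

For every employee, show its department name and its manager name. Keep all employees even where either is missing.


Two LEFT JOINs from the same base table employees: one to departments via dept_id, one to employees itself via manager_id. Both are LEFT so every employee is preserved.
Match against departments:
  - employee 1 (George): dept_id=6 -> matches Engineering
  - employee 2 (Xander): dept_id=2 -> matches Product
  - employee 3 (Ivan): dept_id=NULL, no match -> kept with NULL
  - employee 4 (Wendy): dept_id=5 -> matches Support
  - employee 5 (Iris): dept_id=3 -> matches Operations
  - employee 6 (Fiona): dept_id=4 -> matches Security
  - employee 7 (Nate): dept_id=4 -> matches Security
  - employee 8 (Eli): dept_id=6 -> matches Engineering
Match against employees (self):
  - employee 1 (George): manager_id=NULL -> NULL
  - employee 2 (Xander): manager_id=NULL -> NULL
  - employee 3 (Ivan): manager_id=2 -> Xander
  - employee 4 (Wendy): manager_id=3 -> Ivan
  - employee 5 (Iris): manager_id=3 -> Ivan
  - employee 6 (Fiona): manager_id=3 -> Ivan
  - employee 7 (Nate): manager_id=NULL -> NULL
  - employee 8 (Eli): manager_id=2 -> Xander

SQL:
SELECT a.name, b.name AS department, c.name AS manager
FROM employees a
LEFT JOIN departments b ON a.dept_id = b.id
LEFT JOIN employees c ON a.manager_id = c.id

Result:
name   | department  | manager
-------+-------------+--------
George | Engineering | NULL   
Xander | Product     | NULL   
Ivan   | NULL        | Xander 
Wendy  | Support     | Ivan   
Iris   | Operations  | Ivan   
Fiona  | Security    | Ivan   
Nate   | Security    | NULL   
Eli    | Engineering | Xander 


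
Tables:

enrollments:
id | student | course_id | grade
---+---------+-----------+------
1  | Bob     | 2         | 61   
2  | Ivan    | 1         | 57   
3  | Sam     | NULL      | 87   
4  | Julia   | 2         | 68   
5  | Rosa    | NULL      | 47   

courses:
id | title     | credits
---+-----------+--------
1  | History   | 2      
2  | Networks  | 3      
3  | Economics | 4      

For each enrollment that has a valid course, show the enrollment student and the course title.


INNER JOIN keeps only enrollments rows whose course_id matches an id in courses. Walk through each enrollment:
  - enrollment 1 (Bob): course_id=2 -> matches Networks
  - enrollment 2 (Ivan): course_id=1 -> matches History
  - enrollment 3 (Sam): course_id=NULL, no match -> dropped
  - enrollment 4 (Julia): course_id=2 -> matches Networks
  - enrollment 5 (Rosa): course_id=NULL, no match -> dropped
So 2 of 5 rows are dropped.

SQL:
SELECT a.student, b.title AS course
FROM enrollments a
INNER JOIN courses b ON a.course_id = b.id

Result:
student | course  
--------+---------
Bob     | Networks
Ivan    | History 
Julia   | Networks


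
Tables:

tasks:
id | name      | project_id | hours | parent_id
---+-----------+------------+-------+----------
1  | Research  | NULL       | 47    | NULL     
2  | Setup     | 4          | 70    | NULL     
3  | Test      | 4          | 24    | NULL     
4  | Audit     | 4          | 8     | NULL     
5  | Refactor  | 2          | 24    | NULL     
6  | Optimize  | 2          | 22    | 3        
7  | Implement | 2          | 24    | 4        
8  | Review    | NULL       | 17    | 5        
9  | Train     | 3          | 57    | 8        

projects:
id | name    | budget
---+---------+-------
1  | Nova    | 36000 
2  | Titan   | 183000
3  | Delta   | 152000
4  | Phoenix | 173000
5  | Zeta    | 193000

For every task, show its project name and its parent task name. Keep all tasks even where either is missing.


Two LEFT JOINs from the same base table tasks: one to projects via project_id, one to tasks itself via parent_id. Both are LEFT so every task is preserved.
Match against projects:
  - task 1 (Research): project_id=NULL, no match -> kept with NULL
  - task 2 (Setup): project_id=4 -> matches Phoenix
  - task 3 (Test): project_id=4 -> matches Phoenix
  - task 4 (Audit): project_id=4 -> matches Phoenix
  - task 5 (Refactor): project_id=2 -> matches Titan
  - task 6 (Optimize): project_id=2 -> matches Titan
  - task 7 (Implement): project_id=2 -> matches Titan
  - task 8 (Review): project_id=NULL, no match -> kept with NULL
  - task 9 (Train): project_id=3 -> matches Delta
Match against tasks (self):
  - task 1 (Research): parent_id=NULL -> NULL
  - task 2 (Setup): parent_id=NULL -> NULL
  - task 3 (Test): parent_id=NULL -> NULL
  - task 4 (Audit): parent_id=NULL -> NULL
  - task 5 (Refactor): parent_id=NULL -> NULL
  - task 6 (Optimize): parent_id=3 -> Test
  - task 7 (Implement): parent_id=4 -> Audit
  - task 8 (Review): parent_id=5 -> Refactor
  - task 9 (Train): parent_id=8 -> Review

SQL:
SELECT a.name, b.name AS project, c.name AS parent
FROM tasks a
LEFT JOIN projects b ON a.project_id = b.id
LEFT JOIN tasks c ON a.parent_id = c.id

Result:
name      | project | parent  
----------+---------+---------
Research  | NULL    | NULL    
Setup     | Phoenix | NULL    
Test      | Phoenix | NULL    
Audit     | Phoenix | NULL    
Refactor  | Titan   | NULL    
Optimize  | Titan   | Test    
Implement | Titan   | Audit   
Review    | NULL    | Refactor
Train     | Delta   | Review  


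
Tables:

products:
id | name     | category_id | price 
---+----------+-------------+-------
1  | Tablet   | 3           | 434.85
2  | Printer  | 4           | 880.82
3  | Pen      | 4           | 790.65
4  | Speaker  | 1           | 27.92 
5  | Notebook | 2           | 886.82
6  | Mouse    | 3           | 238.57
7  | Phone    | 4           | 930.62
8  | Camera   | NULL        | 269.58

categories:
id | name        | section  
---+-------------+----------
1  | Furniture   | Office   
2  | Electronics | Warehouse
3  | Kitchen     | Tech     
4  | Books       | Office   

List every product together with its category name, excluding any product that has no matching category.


INNER JOIN keeps only products rows whose category_id matches an id in categories. Walk through each product:
  - product 1 (Tablet): category_id=3 -> matches Kitchen
  - product 2 (Printer): category_id=4 -> matches Books
  - product 3 (Pen): category_id=4 -> matches Books
  - product 4 (Speaker): category_id=1 -> matches Furniture
  - product 5 (Notebook): category_id=2 -> matches Electronics
  - product 6 (Mouse): category_id=3 -> matches Kitchen
  - product 7 (Phone): category_id=4 -> matches Books
  - product 8 (Camera): category_id=NULL, no match -> dropped
So 1 of 8 rows is dropped.

SQL:
SELECT a.name, b.name AS category
FROM products a
INNER JOIN categories b ON a.category_id = b.id

Result:
name     | category   
---------+------------
Tablet   | Kitchen    
Printer  | Books      
Pen      | Books      
Speaker  | Furniture  
Notebook | Electronics
Mouse    | Kitchen    
Phone    | Books      
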